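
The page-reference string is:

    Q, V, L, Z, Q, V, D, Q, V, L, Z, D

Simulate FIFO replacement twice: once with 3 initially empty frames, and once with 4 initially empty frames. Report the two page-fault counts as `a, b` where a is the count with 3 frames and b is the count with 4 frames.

9, 10

3 frames: F F F F F F F . . F F . → 9 faults.
4 frames: F F F F . . F F F F F F → 10 faults.
10 > 9: adding a frame increased faults — Belady's anomaly.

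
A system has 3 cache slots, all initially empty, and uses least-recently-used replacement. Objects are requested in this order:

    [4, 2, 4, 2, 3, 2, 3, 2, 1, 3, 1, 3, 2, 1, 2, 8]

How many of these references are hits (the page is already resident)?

11

4: miss, frames (4)
2: miss, frames (4 2)
4: hit
2: hit
3: miss, frames (4 2 3)
2: hit
3: hit
2: hit
1: miss, evict 4, frames (3 2 1)
3: hit
1: hit
3: hit
2: hit
1: hit
2: hit
8: miss, evict 3, frames (1 2 8)
Hits: 11.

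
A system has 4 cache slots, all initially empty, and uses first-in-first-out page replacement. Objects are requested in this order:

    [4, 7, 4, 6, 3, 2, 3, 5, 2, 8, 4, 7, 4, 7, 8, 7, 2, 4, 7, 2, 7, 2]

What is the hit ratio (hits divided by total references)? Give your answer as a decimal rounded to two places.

0.55

4 → fault, frames {4}
7 → fault, frames {4,7}
4 → hit
6 → fault, frames {4,7,6}
3 → fault, frames {4,7,6,3}
2 → fault, evict 4, frames {7,6,3,2}
3 → hit
5 → fault, evict 7, frames {6,3,2,5}
2 → hit
8 → fault, evict 6, frames {3,2,5,8}
4 → fault, evict 3, frames {2,5,8,4}
7 → fault, evict 2, frames {5,8,4,7}
4 → hit
7 → hit
8 → hit
7 → hit
2 → fault, evict 5, frames {8,4,7,2}
4 → hit
7 → hit
2 → hit
7 → hit
2 → hit
Hits: 12 of 22 references → 12/22 = 0.5455.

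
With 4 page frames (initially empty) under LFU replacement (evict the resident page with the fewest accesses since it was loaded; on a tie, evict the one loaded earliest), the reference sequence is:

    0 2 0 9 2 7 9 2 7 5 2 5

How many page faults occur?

5

0: miss, frames {0}
2: miss, frames {0,2}
0: hit
9: miss, frames {0,2,9}
2: hit
7: miss, frames {0,2,9,7}
9: hit
2: hit
7: hit
5: miss, evict 0, frames {2,9,7,5}
2: hit
5: hit
Page faults: 5.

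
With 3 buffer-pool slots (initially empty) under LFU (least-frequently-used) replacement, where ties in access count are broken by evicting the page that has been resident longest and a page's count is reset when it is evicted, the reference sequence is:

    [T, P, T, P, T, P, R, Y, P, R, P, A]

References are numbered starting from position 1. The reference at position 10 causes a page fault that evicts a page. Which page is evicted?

pos 1: T: miss, frames {T}
pos 2: P: miss, frames {T,P}
pos 3: T: hit
pos 4: P: hit
pos 5: T: hit
pos 6: P: hit
pos 7: R: miss, frames {T,P,R}
pos 8: Y: miss, evict R, frames {T,P,Y}
pos 9: P: hit
pos 10: R: miss, evict Y, frames {T,P,R}
At position 10, page Y is evicted.

Y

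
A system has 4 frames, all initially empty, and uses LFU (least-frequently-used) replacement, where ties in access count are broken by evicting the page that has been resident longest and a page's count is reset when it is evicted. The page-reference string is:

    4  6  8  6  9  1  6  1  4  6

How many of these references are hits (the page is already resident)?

4

4: miss, frames {4}
6: miss, frames {4,6}
8: miss, frames {4,6,8}
6: hit
9: miss, frames {4,6,8,9}
1: miss, evict 4, frames {6,8,9,1}
6: hit
1: hit
4: miss, evict 8, frames {6,9,1,4}
6: hit
Hits: 4.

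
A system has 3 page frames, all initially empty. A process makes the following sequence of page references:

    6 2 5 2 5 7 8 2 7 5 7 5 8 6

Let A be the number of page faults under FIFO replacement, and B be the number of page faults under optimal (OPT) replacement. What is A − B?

Under FIFO: F F F . . F F F . F F . F F → 10 faults.
Under OPT: F F F . . F F . . F . . . F → 7 faults.
A − B = 10 − 7 = 3.

3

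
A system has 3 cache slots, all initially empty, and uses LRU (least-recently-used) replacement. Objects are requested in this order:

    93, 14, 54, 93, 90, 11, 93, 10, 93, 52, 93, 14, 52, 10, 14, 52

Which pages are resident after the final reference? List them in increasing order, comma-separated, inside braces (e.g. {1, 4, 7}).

{10, 14, 52}

93 → miss, frames [93]
14 → miss, frames [93, 14]
54 → miss, frames [93, 14, 54]
93 → hit
90 → miss, evict 14, frames [54, 93, 90]
11 → miss, evict 54, frames [93, 90, 11]
93 → hit
10 → miss, evict 90, frames [11, 93, 10]
93 → hit
52 → miss, evict 11, frames [10, 93, 52]
93 → hit
14 → miss, evict 10, frames [52, 93, 14]
52 → hit
10 → miss, evict 93, frames [14, 52, 10]
14 → hit
52 → hit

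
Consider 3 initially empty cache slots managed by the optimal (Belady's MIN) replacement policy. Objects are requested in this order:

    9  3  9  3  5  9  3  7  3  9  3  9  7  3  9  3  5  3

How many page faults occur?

9: fault, frames {9}
3: fault, frames {9,3}
9: hit
3: hit
5: fault, frames {9,3,5}
9: hit
3: hit
7: fault, evict 5, frames {9,3,7}
3: hit
9: hit
3: hit
9: hit
7: hit
3: hit
9: hit
3: hit
5: fault, evict 7, frames {9,3,5}
3: hit
Page faults: 5.

5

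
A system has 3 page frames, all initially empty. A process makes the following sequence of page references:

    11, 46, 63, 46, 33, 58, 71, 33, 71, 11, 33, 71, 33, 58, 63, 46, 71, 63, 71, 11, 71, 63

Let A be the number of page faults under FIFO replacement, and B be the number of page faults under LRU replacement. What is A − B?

2

Under FIFO: F F F . F F F . . F F . . F F F F . . F . F → 14 faults.
Under LRU: F F F . F F F . . F . . . F F F F . . F . . → 12 faults.
A − B = 14 − 12 = 2.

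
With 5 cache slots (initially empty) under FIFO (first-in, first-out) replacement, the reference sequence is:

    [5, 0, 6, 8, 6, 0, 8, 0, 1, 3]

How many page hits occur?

4

5: miss, frames (5)
0: miss, frames (5 0)
6: miss, frames (5 0 6)
8: miss, frames (5 0 6 8)
6: hit
0: hit
8: hit
0: hit
1: miss, frames (5 0 6 8 1)
3: miss, evict 5, frames (0 6 8 1 3)
Hits: 4.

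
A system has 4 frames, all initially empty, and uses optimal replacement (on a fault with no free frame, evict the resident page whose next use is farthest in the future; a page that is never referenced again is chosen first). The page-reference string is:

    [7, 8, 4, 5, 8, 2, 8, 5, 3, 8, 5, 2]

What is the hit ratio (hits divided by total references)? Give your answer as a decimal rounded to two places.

7: fault, frames [7]
8: fault, frames [7, 8]
4: fault, frames [7, 8, 4]
5: fault, frames [7, 8, 4, 5]
8: hit
2: fault, evict 4, frames [7, 8, 5, 2]
8: hit
5: hit
3: fault, evict 7, frames [8, 5, 2, 3]
8: hit
5: hit
2: hit
Hits: 6 of 12 references → 6/12 = 0.5000.

0.50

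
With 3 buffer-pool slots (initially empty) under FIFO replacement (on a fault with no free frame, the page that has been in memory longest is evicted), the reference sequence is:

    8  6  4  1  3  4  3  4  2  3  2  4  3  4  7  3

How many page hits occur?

7

8 → miss, frames {8}
6 → miss, frames {8,6}
4 → miss, frames {8,6,4}
1 → miss, evict 8, frames {6,4,1}
3 → miss, evict 6, frames {4,1,3}
4 → hit
3 → hit
4 → hit
2 → miss, evict 4, frames {1,3,2}
3 → hit
2 → hit
4 → miss, evict 1, frames {3,2,4}
3 → hit
4 → hit
7 → miss, evict 3, frames {2,4,7}
3 → miss, evict 2, frames {4,7,3}
Hits: 7.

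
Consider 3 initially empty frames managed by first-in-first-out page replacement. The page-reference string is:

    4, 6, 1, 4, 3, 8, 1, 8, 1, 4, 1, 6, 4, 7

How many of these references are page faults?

4 → miss, frames {4}
6 → miss, frames {4,6}
1 → miss, frames {4,6,1}
4 → hit
3 → miss, evict 4, frames {6,1,3}
8 → miss, evict 6, frames {1,3,8}
1 → hit
8 → hit
1 → hit
4 → miss, evict 1, frames {3,8,4}
1 → miss, evict 3, frames {8,4,1}
6 → miss, evict 8, frames {4,1,6}
4 → hit
7 → miss, evict 4, frames {1,6,7}
Page faults: 9.

9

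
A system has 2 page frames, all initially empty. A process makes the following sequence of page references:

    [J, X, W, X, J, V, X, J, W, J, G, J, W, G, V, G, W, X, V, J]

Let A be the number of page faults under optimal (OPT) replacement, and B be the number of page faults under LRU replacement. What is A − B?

Under OPT: F F F . F F . F F . F . F . F . F F . F → 13 faults.
Under LRU: F F F . F F F F F . F . F F F . F F F F → 16 faults.
A − B = 13 − 16 = -3.

-3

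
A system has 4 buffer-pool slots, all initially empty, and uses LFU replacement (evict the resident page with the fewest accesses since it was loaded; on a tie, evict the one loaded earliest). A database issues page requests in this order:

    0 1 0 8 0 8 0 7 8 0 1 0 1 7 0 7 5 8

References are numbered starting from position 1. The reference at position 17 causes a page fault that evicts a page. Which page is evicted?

pos 1: 0 -> fault, frames {0}
pos 2: 1 -> fault, frames {0,1}
pos 3: 0 -> hit
pos 4: 8 -> fault, frames {0,1,8}
pos 5: 0 -> hit
pos 6: 8 -> hit
pos 7: 0 -> hit
pos 8: 7 -> fault, frames {0,1,8,7}
pos 9: 8 -> hit
pos 10: 0 -> hit
pos 11: 1 -> hit
pos 12: 0 -> hit
pos 13: 1 -> hit
pos 14: 7 -> hit
pos 15: 0 -> hit
pos 16: 7 -> hit
pos 17: 5 -> fault, evict 1, frames {0,8,7,5}
At position 17, page 1 is evicted.

1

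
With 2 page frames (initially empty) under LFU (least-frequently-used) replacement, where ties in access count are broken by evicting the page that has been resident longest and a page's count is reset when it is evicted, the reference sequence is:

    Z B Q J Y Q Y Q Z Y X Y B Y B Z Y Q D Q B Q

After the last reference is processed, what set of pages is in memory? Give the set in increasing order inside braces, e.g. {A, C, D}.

Z → miss, frames (Z)
B → miss, frames (Z B)
Q → miss, evict Z, frames (B Q)
J → miss, evict B, frames (Q J)
Y → miss, evict Q, frames (J Y)
Q → miss, evict J, frames (Y Q)
Y → hit
Q → hit
Z → miss, evict Y, frames (Q Z)
Y → miss, evict Z, frames (Q Y)
X → miss, evict Y, frames (Q X)
Y → miss, evict X, frames (Q Y)
B → miss, evict Y, frames (Q B)
Y → miss, evict B, frames (Q Y)
B → miss, evict Y, frames (Q B)
Z → miss, evict B, frames (Q Z)
Y → miss, evict Z, frames (Q Y)
Q → hit
D → miss, evict Y, frames (Q D)
Q → hit
B → miss, evict D, frames (Q B)
Q → hit

{B, Q}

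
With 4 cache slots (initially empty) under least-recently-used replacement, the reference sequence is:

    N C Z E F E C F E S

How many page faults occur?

6

N: miss, frames {N}
C: miss, frames {N,C}
Z: miss, frames {N,C,Z}
E: miss, frames {N,C,Z,E}
F: miss, evict N, frames {C,Z,E,F}
E: hit
C: hit
F: hit
E: hit
S: miss, evict Z, frames {C,F,E,S}
Page faults: 6.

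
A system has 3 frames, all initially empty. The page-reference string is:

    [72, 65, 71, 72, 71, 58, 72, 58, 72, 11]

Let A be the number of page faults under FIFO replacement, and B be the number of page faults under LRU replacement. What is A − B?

Under FIFO: F F F . . F F . . F → 6 faults.
Under LRU: F F F . . F . . . F → 5 faults.
A − B = 6 − 5 = 1.

1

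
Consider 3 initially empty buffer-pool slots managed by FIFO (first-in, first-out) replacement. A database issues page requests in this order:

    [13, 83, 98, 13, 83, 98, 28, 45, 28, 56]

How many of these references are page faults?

13 → fault, frames (13)
83 → fault, frames (13 83)
98 → fault, frames (13 83 98)
13 → hit
83 → hit
98 → hit
28 → fault, evict 13, frames (83 98 28)
45 → fault, evict 83, frames (98 28 45)
28 → hit
56 → fault, evict 98, frames (28 45 56)
Page faults: 6.

6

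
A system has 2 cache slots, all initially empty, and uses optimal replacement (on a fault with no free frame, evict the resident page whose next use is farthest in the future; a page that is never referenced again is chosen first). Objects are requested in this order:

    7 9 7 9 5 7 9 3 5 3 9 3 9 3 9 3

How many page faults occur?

7 → miss, frames {7}
9 → miss, frames {7,9}
7 → hit
9 → hit
5 → miss, evict 9, frames {7,5}
7 → hit
9 → miss, evict 7, frames {5,9}
3 → miss, evict 9, frames {5,3}
5 → hit
3 → hit
9 → miss, evict 5, frames {3,9}
3 → hit
9 → hit
3 → hit
9 → hit
3 → hit
Page faults: 6.

6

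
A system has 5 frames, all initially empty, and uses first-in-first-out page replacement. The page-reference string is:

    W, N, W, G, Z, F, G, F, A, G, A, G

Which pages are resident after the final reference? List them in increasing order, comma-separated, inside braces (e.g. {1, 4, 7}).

{A, F, G, N, Z}

W: miss, frames (W)
N: miss, frames (W N)
W: hit
G: miss, frames (W N G)
Z: miss, frames (W N G Z)
F: miss, frames (W N G Z F)
G: hit
F: hit
A: miss, evict W, frames (N G Z F A)
G: hit
A: hit
G: hit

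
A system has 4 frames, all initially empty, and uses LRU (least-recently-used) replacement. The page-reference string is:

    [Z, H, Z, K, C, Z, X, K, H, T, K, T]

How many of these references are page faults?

7

Z → fault, frames {Z}
H → fault, frames {Z,H}
Z → hit
K → fault, frames {H,Z,K}
C → fault, frames {H,Z,K,C}
Z → hit
X → fault, evict H, frames {K,C,Z,X}
K → hit
H → fault, evict C, frames {Z,X,K,H}
T → fault, evict Z, frames {X,K,H,T}
K → hit
T → hit
Page faults: 7.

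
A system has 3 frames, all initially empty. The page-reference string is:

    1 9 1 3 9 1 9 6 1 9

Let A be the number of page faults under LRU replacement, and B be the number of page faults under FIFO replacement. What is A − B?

Under LRU: F F . F . . . F . . → 4 faults.
Under FIFO: F F . F . . . F F F → 6 faults.
A − B = 4 − 6 = -2.

-2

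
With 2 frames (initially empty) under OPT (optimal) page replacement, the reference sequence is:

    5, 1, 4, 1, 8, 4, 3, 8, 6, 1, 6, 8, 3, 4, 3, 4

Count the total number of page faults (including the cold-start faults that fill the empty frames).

10

5: fault, frames {5}
1: fault, frames {5,1}
4: fault, evict 5, frames {1,4}
1: hit
8: fault, evict 1, frames {4,8}
4: hit
3: fault, evict 4, frames {8,3}
8: hit
6: fault, evict 3, frames {8,6}
1: fault, evict 8, frames {6,1}
6: hit
8: fault, evict 1, frames {6,8}
3: fault, evict 8, frames {6,3}
4: fault, evict 6, frames {3,4}
3: hit
4: hit
Page faults: 10.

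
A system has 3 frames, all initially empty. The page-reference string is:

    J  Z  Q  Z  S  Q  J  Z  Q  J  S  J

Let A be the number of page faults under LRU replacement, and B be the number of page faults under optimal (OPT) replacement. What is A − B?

1

Under LRU: F F F . F . F F . . F . → 7 faults.
Under OPT: F F F . F . . F . . F . → 6 faults.
A − B = 7 − 6 = 1.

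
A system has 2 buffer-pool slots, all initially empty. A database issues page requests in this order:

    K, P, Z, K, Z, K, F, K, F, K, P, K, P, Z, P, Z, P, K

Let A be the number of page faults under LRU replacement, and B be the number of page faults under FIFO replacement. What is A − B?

-2

Under LRU: F F F F . . F . . . F . . F . . . F → 8 faults.
Under FIFO: F F F F . . F . . . F F . F F . . F → 10 faults.
A − B = 8 − 10 = -2.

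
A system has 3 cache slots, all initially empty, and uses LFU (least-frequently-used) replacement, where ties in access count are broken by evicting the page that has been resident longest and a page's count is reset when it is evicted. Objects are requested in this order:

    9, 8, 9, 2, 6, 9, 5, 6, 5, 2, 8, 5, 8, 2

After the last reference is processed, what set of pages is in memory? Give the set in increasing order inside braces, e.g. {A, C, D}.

{2, 5, 9}

9 -> fault, frames [9]
8 -> fault, frames [9, 8]
9 -> hit
2 -> fault, frames [9, 8, 2]
6 -> fault, evict 8, frames [9, 2, 6]
9 -> hit
5 -> fault, evict 2, frames [9, 6, 5]
6 -> hit
5 -> hit
2 -> fault, evict 6, frames [9, 5, 2]
8 -> fault, evict 2, frames [9, 5, 8]
5 -> hit
8 -> hit
2 -> fault, evict 8, frames [9, 5, 2]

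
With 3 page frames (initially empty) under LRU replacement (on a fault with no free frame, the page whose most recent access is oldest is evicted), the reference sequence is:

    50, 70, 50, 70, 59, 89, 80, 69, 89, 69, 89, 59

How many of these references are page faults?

50: miss, frames {50}
70: miss, frames {50,70}
50: hit
70: hit
59: miss, frames {50,70,59}
89: miss, evict 50, frames {70,59,89}
80: miss, evict 70, frames {59,89,80}
69: miss, evict 59, frames {89,80,69}
89: hit
69: hit
89: hit
59: miss, evict 80, frames {69,89,59}
Page faults: 7.

7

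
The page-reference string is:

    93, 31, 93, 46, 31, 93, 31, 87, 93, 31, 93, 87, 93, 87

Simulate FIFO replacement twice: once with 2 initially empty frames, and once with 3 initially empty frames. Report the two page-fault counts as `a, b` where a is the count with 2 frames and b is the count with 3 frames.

2 frames: F F . F . F F F F F . F F . → 10 faults.
3 frames: F F . F . . . F F F . . . . → 6 faults.
6 < 10: adding a frame reduced faults, as is typical.

10, 6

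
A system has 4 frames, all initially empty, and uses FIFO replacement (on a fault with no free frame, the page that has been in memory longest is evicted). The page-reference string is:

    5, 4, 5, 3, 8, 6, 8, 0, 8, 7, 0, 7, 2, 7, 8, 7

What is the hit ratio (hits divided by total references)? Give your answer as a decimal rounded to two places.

5: miss, frames [5]
4: miss, frames [5, 4]
5: hit
3: miss, frames [5, 4, 3]
8: miss, frames [5, 4, 3, 8]
6: miss, evict 5, frames [4, 3, 8, 6]
8: hit
0: miss, evict 4, frames [3, 8, 6, 0]
8: hit
7: miss, evict 3, frames [8, 6, 0, 7]
0: hit
7: hit
2: miss, evict 8, frames [6, 0, 7, 2]
7: hit
8: miss, evict 6, frames [0, 7, 2, 8]
7: hit
Hits: 7 of 16 references → 7/16 = 0.4375.

0.44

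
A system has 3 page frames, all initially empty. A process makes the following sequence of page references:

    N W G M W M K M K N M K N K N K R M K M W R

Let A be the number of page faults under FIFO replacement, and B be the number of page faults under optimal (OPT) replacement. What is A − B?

Under FIFO: F F F F . . F . . F . . . . . . F F F . F F → 11 faults.
Under OPT: F F F F . . F . . . . . . . . . F . . . F . → 7 faults.
A − B = 11 − 7 = 4.

4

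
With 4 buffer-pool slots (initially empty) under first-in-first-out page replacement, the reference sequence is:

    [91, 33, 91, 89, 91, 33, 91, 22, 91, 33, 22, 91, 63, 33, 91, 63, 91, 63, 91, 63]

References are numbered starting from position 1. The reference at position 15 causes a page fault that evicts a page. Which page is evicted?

pos 1: 91 → fault, frames [91]
pos 2: 33 → fault, frames [91, 33]
pos 3: 91 → hit
pos 4: 89 → fault, frames [91, 33, 89]
pos 5: 91 → hit
pos 6: 33 → hit
pos 7: 91 → hit
pos 8: 22 → fault, frames [91, 33, 89, 22]
pos 9: 91 → hit
pos 10: 33 → hit
pos 11: 22 → hit
pos 12: 91 → hit
pos 13: 63 → fault, evict 91, frames [33, 89, 22, 63]
pos 14: 33 → hit
pos 15: 91 → fault, evict 33, frames [89, 22, 63, 91]
At position 15, page 33 is evicted.

33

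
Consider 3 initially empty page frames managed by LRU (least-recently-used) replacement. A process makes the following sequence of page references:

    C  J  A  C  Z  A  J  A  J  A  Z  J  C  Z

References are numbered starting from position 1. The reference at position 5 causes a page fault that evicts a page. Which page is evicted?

pos 1: C → fault, frames [C]
pos 2: J → fault, frames [C, J]
pos 3: A → fault, frames [C, J, A]
pos 4: C → hit
pos 5: Z → fault, evict J, frames [A, C, Z]
At position 5, page J is evicted.

J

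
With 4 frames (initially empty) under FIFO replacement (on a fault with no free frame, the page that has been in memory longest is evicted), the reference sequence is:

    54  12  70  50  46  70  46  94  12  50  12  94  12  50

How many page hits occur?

7

54 → miss, frames {54}
12 → miss, frames {54,12}
70 → miss, frames {54,12,70}
50 → miss, frames {54,12,70,50}
46 → miss, evict 54, frames {12,70,50,46}
70 → hit
46 → hit
94 → miss, evict 12, frames {70,50,46,94}
12 → miss, evict 70, frames {50,46,94,12}
50 → hit
12 → hit
94 → hit
12 → hit
50 → hit
Hits: 7.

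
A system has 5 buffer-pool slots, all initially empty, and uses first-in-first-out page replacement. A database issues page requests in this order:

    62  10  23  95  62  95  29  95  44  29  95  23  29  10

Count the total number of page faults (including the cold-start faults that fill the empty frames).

6

62 -> fault, frames (62)
10 -> fault, frames (62 10)
23 -> fault, frames (62 10 23)
95 -> fault, frames (62 10 23 95)
62 -> hit
95 -> hit
29 -> fault, frames (62 10 23 95 29)
95 -> hit
44 -> fault, evict 62, frames (10 23 95 29 44)
29 -> hit
95 -> hit
23 -> hit
29 -> hit
10 -> hit
Page faults: 6.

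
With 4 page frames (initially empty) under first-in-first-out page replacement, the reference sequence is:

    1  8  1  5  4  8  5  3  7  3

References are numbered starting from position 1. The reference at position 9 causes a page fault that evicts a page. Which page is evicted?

pos 1: 1 → fault, frames [1]
pos 2: 8 → fault, frames [1, 8]
pos 3: 1 → hit
pos 4: 5 → fault, frames [1, 8, 5]
pos 5: 4 → fault, frames [1, 8, 5, 4]
pos 6: 8 → hit
pos 7: 5 → hit
pos 8: 3 → fault, evict 1, frames [8, 5, 4, 3]
pos 9: 7 → fault, evict 8, frames [5, 4, 3, 7]
At position 9, page 8 is evicted.

8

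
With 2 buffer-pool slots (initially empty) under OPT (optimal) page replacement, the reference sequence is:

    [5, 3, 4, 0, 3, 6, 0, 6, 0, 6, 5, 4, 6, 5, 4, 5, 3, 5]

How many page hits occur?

9

5 → fault, frames {5}
3 → fault, frames {5,3}
4 → fault, evict 5, frames {3,4}
0 → fault, evict 4, frames {3,0}
3 → hit
6 → fault, evict 3, frames {0,6}
0 → hit
6 → hit
0 → hit
6 → hit
5 → fault, evict 0, frames {6,5}
4 → fault, evict 5, frames {6,4}
6 → hit
5 → fault, evict 6, frames {4,5}
4 → hit
5 → hit
3 → fault, evict 4, frames {5,3}
5 → hit
Hits: 9.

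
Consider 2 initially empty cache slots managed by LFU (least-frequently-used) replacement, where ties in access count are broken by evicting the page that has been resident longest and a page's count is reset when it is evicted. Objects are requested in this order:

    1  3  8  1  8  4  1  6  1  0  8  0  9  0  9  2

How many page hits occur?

1 -> fault, frames (1)
3 -> fault, frames (1 3)
8 -> fault, evict 1, frames (3 8)
1 -> fault, evict 3, frames (8 1)
8 -> hit
4 -> fault, evict 1, frames (8 4)
1 -> fault, evict 4, frames (8 1)
6 -> fault, evict 1, frames (8 6)
1 -> fault, evict 6, frames (8 1)
0 -> fault, evict 1, frames (8 0)
8 -> hit
0 -> hit
9 -> fault, evict 0, frames (8 9)
0 -> fault, evict 9, frames (8 0)
9 -> fault, evict 0, frames (8 9)
2 -> fault, evict 9, frames (8 2)
Hits: 3.

3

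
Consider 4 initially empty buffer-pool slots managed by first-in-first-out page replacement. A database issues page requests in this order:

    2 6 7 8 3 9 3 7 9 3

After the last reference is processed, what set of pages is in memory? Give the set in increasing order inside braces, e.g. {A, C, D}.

{3, 7, 8, 9}

2 → miss, frames (2)
6 → miss, frames (2 6)
7 → miss, frames (2 6 7)
8 → miss, frames (2 6 7 8)
3 → miss, evict 2, frames (6 7 8 3)
9 → miss, evict 6, frames (7 8 3 9)
3 → hit
7 → hit
9 → hit
3 → hit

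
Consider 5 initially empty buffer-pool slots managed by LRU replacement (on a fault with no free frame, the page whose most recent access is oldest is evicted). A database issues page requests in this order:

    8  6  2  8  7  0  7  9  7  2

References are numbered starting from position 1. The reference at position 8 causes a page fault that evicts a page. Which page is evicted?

6

pos 1: 8: fault, frames [8]
pos 2: 6: fault, frames [8, 6]
pos 3: 2: fault, frames [8, 6, 2]
pos 4: 8: hit
pos 5: 7: fault, frames [6, 2, 8, 7]
pos 6: 0: fault, frames [6, 2, 8, 7, 0]
pos 7: 7: hit
pos 8: 9: fault, evict 6, frames [2, 8, 0, 7, 9]
At position 8, page 6 is evicted.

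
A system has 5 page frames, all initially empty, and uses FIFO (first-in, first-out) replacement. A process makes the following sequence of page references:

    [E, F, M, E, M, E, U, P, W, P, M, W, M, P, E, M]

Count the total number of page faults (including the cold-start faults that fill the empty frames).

7

E -> fault, frames [E]
F -> fault, frames [E, F]
M -> fault, frames [E, F, M]
E -> hit
M -> hit
E -> hit
U -> fault, frames [E, F, M, U]
P -> fault, frames [E, F, M, U, P]
W -> fault, evict E, frames [F, M, U, P, W]
P -> hit
M -> hit
W -> hit
M -> hit
P -> hit
E -> fault, evict F, frames [M, U, P, W, E]
M -> hit
Page faults: 7.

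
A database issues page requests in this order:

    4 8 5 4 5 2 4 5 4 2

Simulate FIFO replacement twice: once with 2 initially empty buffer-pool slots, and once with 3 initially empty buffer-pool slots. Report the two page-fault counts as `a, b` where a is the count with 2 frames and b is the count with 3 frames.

2 frames: F F F F . F . F F F → 8 faults.
3 frames: F F F . . F F . . . → 5 faults.
5 < 8: adding a frame reduced faults, as is typical.

8, 5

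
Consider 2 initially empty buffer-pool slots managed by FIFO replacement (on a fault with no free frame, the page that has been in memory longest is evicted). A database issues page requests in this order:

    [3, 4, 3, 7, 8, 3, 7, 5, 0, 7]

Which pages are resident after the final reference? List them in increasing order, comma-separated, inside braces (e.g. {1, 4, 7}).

3 → fault, frames {3}
4 → fault, frames {3,4}
3 → hit
7 → fault, evict 3, frames {4,7}
8 → fault, evict 4, frames {7,8}
3 → fault, evict 7, frames {8,3}
7 → fault, evict 8, frames {3,7}
5 → fault, evict 3, frames {7,5}
0 → fault, evict 7, frames {5,0}
7 → fault, evict 5, frames {0,7}

{0, 7}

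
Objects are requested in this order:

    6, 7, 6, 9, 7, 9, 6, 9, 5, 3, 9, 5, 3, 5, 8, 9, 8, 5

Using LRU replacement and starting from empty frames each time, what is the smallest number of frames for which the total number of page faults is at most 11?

3

f=1: 18 faults
f=2: 13 faults
f=3: 7 faults
f=4: 6 faults
f=5: 6 faults
f=6: 6 faults
Smallest f with faults ≤ 11 is 3.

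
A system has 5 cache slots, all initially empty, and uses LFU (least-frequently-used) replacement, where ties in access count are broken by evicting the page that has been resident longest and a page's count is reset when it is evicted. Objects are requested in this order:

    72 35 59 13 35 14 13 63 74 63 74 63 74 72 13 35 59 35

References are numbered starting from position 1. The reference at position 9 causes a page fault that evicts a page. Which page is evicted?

59

pos 1: 72: miss, frames (72)
pos 2: 35: miss, frames (72 35)
pos 3: 59: miss, frames (72 35 59)
pos 4: 13: miss, frames (72 35 59 13)
pos 5: 35: hit
pos 6: 14: miss, frames (72 35 59 13 14)
pos 7: 13: hit
pos 8: 63: miss, evict 72, frames (35 59 13 14 63)
pos 9: 74: miss, evict 59, frames (35 13 14 63 74)
At position 9, page 59 is evicted.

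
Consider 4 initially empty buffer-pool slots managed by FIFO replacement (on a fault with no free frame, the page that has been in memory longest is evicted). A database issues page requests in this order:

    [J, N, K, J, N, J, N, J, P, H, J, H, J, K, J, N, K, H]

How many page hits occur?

10

J → fault, frames [J]
N → fault, frames [J, N]
K → fault, frames [J, N, K]
J → hit
N → hit
J → hit
N → hit
J → hit
P → fault, frames [J, N, K, P]
H → fault, evict J, frames [N, K, P, H]
J → fault, evict N, frames [K, P, H, J]
H → hit
J → hit
K → hit
J → hit
N → fault, evict K, frames [P, H, J, N]
K → fault, evict P, frames [H, J, N, K]
H → hit
Hits: 10.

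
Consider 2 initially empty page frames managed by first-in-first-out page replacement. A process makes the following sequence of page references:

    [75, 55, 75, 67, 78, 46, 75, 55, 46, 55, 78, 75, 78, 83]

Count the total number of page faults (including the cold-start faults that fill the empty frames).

11

75: miss, frames {75}
55: miss, frames {75,55}
75: hit
67: miss, evict 75, frames {55,67}
78: miss, evict 55, frames {67,78}
46: miss, evict 67, frames {78,46}
75: miss, evict 78, frames {46,75}
55: miss, evict 46, frames {75,55}
46: miss, evict 75, frames {55,46}
55: hit
78: miss, evict 55, frames {46,78}
75: miss, evict 46, frames {78,75}
78: hit
83: miss, evict 78, frames {75,83}
Page faults: 11.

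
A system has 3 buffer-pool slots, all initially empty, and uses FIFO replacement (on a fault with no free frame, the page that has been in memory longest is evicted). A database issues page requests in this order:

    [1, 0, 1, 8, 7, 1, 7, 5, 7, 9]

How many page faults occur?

1 → miss, frames {1}
0 → miss, frames {1,0}
1 → hit
8 → miss, frames {1,0,8}
7 → miss, evict 1, frames {0,8,7}
1 → miss, evict 0, frames {8,7,1}
7 → hit
5 → miss, evict 8, frames {7,1,5}
7 → hit
9 → miss, evict 7, frames {1,5,9}
Page faults: 7.

7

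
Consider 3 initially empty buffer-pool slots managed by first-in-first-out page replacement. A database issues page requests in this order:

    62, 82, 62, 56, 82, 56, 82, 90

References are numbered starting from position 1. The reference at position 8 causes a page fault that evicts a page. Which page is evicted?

62

pos 1: 62 -> fault, frames [62]
pos 2: 82 -> fault, frames [62, 82]
pos 3: 62 -> hit
pos 4: 56 -> fault, frames [62, 82, 56]
pos 5: 82 -> hit
pos 6: 56 -> hit
pos 7: 82 -> hit
pos 8: 90 -> fault, evict 62, frames [82, 56, 90]
At position 8, page 62 is evicted.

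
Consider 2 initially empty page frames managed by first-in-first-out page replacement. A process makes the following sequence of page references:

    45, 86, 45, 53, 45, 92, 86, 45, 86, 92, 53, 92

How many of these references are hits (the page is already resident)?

45 → miss, frames {45}
86 → miss, frames {45,86}
45 → hit
53 → miss, evict 45, frames {86,53}
45 → miss, evict 86, frames {53,45}
92 → miss, evict 53, frames {45,92}
86 → miss, evict 45, frames {92,86}
45 → miss, evict 92, frames {86,45}
86 → hit
92 → miss, evict 86, frames {45,92}
53 → miss, evict 45, frames {92,53}
92 → hit
Hits: 3.

3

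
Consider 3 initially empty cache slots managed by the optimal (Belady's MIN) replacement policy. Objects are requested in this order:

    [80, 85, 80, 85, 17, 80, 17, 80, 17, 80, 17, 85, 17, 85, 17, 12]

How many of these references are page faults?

4

80 -> fault, frames {80}
85 -> fault, frames {80,85}
80 -> hit
85 -> hit
17 -> fault, frames {80,85,17}
80 -> hit
17 -> hit
80 -> hit
17 -> hit
80 -> hit
17 -> hit
85 -> hit
17 -> hit
85 -> hit
17 -> hit
12 -> fault, evict 17, frames {80,85,12}
Page faults: 4.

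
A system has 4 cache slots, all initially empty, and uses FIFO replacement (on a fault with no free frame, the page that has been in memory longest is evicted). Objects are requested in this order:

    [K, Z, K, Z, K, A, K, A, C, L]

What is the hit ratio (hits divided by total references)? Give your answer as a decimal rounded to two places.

0.50

K -> fault, frames [K]
Z -> fault, frames [K, Z]
K -> hit
Z -> hit
K -> hit
A -> fault, frames [K, Z, A]
K -> hit
A -> hit
C -> fault, frames [K, Z, A, C]
L -> fault, evict K, frames [Z, A, C, L]
Hits: 5 of 10 references → 5/10 = 0.5000.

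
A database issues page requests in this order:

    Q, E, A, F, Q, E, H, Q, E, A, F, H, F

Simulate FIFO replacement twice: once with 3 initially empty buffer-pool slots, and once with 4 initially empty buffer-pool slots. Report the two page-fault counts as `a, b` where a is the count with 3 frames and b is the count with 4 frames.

9, 10

3 frames: F F F F F F F . . F F . . → 9 faults.
4 frames: F F F F . . F F F F F F . → 10 faults.
10 > 9: adding a frame increased faults — Belady's anomaly.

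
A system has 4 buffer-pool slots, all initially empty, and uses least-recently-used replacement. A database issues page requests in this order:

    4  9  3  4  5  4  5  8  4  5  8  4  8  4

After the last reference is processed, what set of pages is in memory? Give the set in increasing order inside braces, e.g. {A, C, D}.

{3, 4, 5, 8}

4 -> fault, frames (4)
9 -> fault, frames (4 9)
3 -> fault, frames (4 9 3)
4 -> hit
5 -> fault, frames (9 3 4 5)
4 -> hit
5 -> hit
8 -> fault, evict 9, frames (3 4 5 8)
4 -> hit
5 -> hit
8 -> hit
4 -> hit
8 -> hit
4 -> hit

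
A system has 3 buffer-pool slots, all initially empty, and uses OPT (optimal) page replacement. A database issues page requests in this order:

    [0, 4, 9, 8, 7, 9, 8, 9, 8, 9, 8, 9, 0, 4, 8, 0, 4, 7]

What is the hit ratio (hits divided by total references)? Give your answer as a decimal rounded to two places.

0 -> miss, frames [0]
4 -> miss, frames [0, 4]
9 -> miss, frames [0, 4, 9]
8 -> miss, evict 4, frames [0, 9, 8]
7 -> miss, evict 0, frames [9, 8, 7]
9 -> hit
8 -> hit
9 -> hit
8 -> hit
9 -> hit
8 -> hit
9 -> hit
0 -> miss, evict 9, frames [8, 7, 0]
4 -> miss, evict 7, frames [8, 0, 4]
8 -> hit
0 -> hit
4 -> hit
7 -> miss, evict 4, frames [8, 0, 7]
Hits: 10 of 18 references → 10/18 = 0.5556.

0.56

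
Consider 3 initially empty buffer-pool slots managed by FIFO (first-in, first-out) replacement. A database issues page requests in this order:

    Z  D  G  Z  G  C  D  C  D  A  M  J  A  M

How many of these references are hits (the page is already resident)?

Z -> miss, frames {Z}
D -> miss, frames {Z,D}
G -> miss, frames {Z,D,G}
Z -> hit
G -> hit
C -> miss, evict Z, frames {D,G,C}
D -> hit
C -> hit
D -> hit
A -> miss, evict D, frames {G,C,A}
M -> miss, evict G, frames {C,A,M}
J -> miss, evict C, frames {A,M,J}
A -> hit
M -> hit
Hits: 7.

7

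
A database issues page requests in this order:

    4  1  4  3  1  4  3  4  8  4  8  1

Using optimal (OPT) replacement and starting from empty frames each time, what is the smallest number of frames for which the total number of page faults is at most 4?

f=1: 12 faults
f=2: 6 faults
f=3: 4 faults
f=4: 4 faults
Smallest f with faults ≤ 4 is 3.

3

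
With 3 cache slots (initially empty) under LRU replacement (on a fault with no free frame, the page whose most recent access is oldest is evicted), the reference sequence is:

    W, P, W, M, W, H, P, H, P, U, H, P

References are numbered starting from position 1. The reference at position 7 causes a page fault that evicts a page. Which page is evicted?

M

pos 1: W → miss, frames (W)
pos 2: P → miss, frames (W P)
pos 3: W → hit
pos 4: M → miss, frames (P W M)
pos 5: W → hit
pos 6: H → miss, evict P, frames (M W H)
pos 7: P → miss, evict M, frames (W H P)
At position 7, page M is evicted.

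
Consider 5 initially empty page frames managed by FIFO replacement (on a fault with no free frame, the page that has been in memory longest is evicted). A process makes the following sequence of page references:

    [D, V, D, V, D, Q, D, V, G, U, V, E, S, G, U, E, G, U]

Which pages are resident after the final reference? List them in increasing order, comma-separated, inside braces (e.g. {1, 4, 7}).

D → fault, frames [D]
V → fault, frames [D, V]
D → hit
V → hit
D → hit
Q → fault, frames [D, V, Q]
D → hit
V → hit
G → fault, frames [D, V, Q, G]
U → fault, frames [D, V, Q, G, U]
V → hit
E → fault, evict D, frames [V, Q, G, U, E]
S → fault, evict V, frames [Q, G, U, E, S]
G → hit
U → hit
E → hit
G → hit
U → hit

{E, G, Q, S, U}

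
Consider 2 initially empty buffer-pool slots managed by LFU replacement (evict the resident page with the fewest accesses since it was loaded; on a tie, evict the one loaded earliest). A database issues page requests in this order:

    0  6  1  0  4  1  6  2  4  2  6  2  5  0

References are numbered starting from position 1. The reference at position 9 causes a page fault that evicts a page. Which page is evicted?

6

pos 1: 0: fault, frames (0)
pos 2: 6: fault, frames (0 6)
pos 3: 1: fault, evict 0, frames (6 1)
pos 4: 0: fault, evict 6, frames (1 0)
pos 5: 4: fault, evict 1, frames (0 4)
pos 6: 1: fault, evict 0, frames (4 1)
pos 7: 6: fault, evict 4, frames (1 6)
pos 8: 2: fault, evict 1, frames (6 2)
pos 9: 4: fault, evict 6, frames (2 4)
At position 9, page 6 is evicted.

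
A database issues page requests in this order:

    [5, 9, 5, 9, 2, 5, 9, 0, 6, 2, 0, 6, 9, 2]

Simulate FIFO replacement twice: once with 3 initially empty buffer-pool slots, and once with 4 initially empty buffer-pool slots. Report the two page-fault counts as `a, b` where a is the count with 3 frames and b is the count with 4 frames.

3 frames: F F . . F . . F F . . . F F → 7 faults.
4 frames: F F . . F . . F F . . . . . → 5 faults.
5 < 7: adding a frame reduced faults, as is typical.

7, 5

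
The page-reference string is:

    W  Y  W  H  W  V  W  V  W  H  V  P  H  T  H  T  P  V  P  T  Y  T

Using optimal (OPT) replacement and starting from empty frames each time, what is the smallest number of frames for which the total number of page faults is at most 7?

f=1: 22 faults
f=2: 11 faults
f=3: 8 faults
f=4: 7 faults
f=5: 6 faults
f=6: 6 faults
Smallest f with faults ≤ 7 is 4.

4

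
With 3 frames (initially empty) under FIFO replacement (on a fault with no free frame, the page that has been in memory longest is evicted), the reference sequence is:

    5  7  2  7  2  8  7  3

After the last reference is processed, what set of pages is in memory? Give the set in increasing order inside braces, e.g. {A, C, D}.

{2, 3, 8}

5 -> miss, frames (5)
7 -> miss, frames (5 7)
2 -> miss, frames (5 7 2)
7 -> hit
2 -> hit
8 -> miss, evict 5, frames (7 2 8)
7 -> hit
3 -> miss, evict 7, frames (2 8 3)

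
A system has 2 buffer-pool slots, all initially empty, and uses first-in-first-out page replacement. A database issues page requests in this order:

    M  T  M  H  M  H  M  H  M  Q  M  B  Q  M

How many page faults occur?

7

M: miss, frames {M}
T: miss, frames {M,T}
M: hit
H: miss, evict M, frames {T,H}
M: miss, evict T, frames {H,M}
H: hit
M: hit
H: hit
M: hit
Q: miss, evict H, frames {M,Q}
M: hit
B: miss, evict M, frames {Q,B}
Q: hit
M: miss, evict Q, frames {B,M}
Page faults: 7.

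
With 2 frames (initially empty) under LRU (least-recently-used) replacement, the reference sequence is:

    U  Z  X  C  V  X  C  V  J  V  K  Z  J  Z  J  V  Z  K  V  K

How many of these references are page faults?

U -> fault, frames (U)
Z -> fault, frames (U Z)
X -> fault, evict U, frames (Z X)
C -> fault, evict Z, frames (X C)
V -> fault, evict X, frames (C V)
X -> fault, evict C, frames (V X)
C -> fault, evict V, frames (X C)
V -> fault, evict X, frames (C V)
J -> fault, evict C, frames (V J)
V -> hit
K -> fault, evict J, frames (V K)
Z -> fault, evict V, frames (K Z)
J -> fault, evict K, frames (Z J)
Z -> hit
J -> hit
V -> fault, evict Z, frames (J V)
Z -> fault, evict J, frames (V Z)
K -> fault, evict V, frames (Z K)
V -> fault, evict Z, frames (K V)
K -> hit
Page faults: 16.

16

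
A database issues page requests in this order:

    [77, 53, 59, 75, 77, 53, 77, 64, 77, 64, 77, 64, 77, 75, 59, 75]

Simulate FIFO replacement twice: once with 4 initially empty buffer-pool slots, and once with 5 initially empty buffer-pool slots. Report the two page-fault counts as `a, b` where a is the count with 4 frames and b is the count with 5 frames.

4 frames: F F F F . . . F F . . . . . . . → 6 faults.
5 frames: F F F F . . . F . . . . . . . . → 5 faults.
5 < 6: adding a frame reduced faults, as is typical.

6, 5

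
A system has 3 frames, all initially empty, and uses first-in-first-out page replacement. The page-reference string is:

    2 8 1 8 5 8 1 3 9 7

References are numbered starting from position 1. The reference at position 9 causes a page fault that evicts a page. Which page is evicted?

pos 1: 2 -> miss, frames {2}
pos 2: 8 -> miss, frames {2,8}
pos 3: 1 -> miss, frames {2,8,1}
pos 4: 8 -> hit
pos 5: 5 -> miss, evict 2, frames {8,1,5}
pos 6: 8 -> hit
pos 7: 1 -> hit
pos 8: 3 -> miss, evict 8, frames {1,5,3}
pos 9: 9 -> miss, evict 1, frames {5,3,9}
At position 9, page 1 is evicted.

1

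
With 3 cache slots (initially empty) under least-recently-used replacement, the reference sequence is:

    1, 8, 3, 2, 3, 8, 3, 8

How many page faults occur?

1 -> miss, frames {1}
8 -> miss, frames {1,8}
3 -> miss, frames {1,8,3}
2 -> miss, evict 1, frames {8,3,2}
3 -> hit
8 -> hit
3 -> hit
8 -> hit
Page faults: 4.

4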